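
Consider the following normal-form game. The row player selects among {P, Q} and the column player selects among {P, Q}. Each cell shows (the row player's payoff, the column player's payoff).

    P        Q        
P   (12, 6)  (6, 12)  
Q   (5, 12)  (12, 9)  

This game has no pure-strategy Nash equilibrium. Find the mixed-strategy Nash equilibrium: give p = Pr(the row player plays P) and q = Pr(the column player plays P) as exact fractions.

Each player's mixing probability is pinned down by making the *other* player indifferent.
The column player indifferent between P and Q: p·6 + (1−p)·12 = p·12 + (1−p)·9 ⟹ 12 + (-6)p = 9 + 3p ⟹ p = 1/3.
The row player indifferent between P and Q: q·12 + (1−q)·6 = q·5 + (1−q)·12 ⟹ 6 + 6q = 12 + (-7)q ⟹ q = 6/13.

p = 1/3, q = 6/13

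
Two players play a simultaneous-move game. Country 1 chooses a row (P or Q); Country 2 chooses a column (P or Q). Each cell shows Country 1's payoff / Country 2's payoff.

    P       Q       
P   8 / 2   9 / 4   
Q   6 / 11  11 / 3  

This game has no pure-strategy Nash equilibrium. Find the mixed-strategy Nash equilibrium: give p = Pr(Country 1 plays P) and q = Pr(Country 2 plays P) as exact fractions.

p = 4/5, q = 1/2

In a mixed NE each player is indifferent between their pure strategies, so the opponent's mix sets the indifference.
Country 2 indifferent between P and Q: p·2 + (1−p)·11 = p·4 + (1−p)·3 ⟹ 11 + (-9)p = 3 + 1p ⟹ p = 4/5.
Country 1 indifferent between P and Q: q·8 + (1−q)·9 = q·6 + (1−q)·11 ⟹ 9 + (-1)q = 11 + (-5)q ⟹ q = 1/2.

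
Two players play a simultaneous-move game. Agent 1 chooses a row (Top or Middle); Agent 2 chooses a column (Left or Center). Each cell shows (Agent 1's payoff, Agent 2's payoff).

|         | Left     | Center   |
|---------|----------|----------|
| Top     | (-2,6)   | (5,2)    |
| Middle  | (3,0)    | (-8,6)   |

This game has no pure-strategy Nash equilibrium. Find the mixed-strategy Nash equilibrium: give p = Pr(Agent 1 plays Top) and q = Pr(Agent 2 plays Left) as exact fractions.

In a mixed NE each player is indifferent between their pure strategies, so the opponent's mix sets the indifference.
Agent 2 indifferent between Left and Center: p·6 + (1−p)·0 = p·2 + (1−p)·6 ⟹ 0 + 6p = 6 + (-4)p ⟹ p = 3/5.
Agent 1 indifferent between Top and Middle: q·(-2) + (1−q)·5 = q·3 + (1−q)·(-8) ⟹ 5 + (-7)q = (-8) + 11q ⟹ q = 13/18.

p = 3/5, q = 13/18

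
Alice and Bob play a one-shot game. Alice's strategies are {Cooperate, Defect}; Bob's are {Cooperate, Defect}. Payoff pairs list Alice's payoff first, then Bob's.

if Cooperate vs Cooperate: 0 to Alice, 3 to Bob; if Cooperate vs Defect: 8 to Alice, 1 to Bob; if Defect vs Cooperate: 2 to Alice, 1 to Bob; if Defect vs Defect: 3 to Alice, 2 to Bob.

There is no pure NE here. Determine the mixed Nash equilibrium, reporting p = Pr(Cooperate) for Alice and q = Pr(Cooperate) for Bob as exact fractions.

Each player's mixing probability is pinned down by making the *other* player indifferent.
Bob indifferent between Cooperate and Defect: p·3 + (1−p)·1 = p·1 + (1−p)·2 ⟹ 1 + 2p = 2 + (-1)p ⟹ p = 1/3.
Alice indifferent between Cooperate and Defect: q·0 + (1−q)·8 = q·2 + (1−q)·3 ⟹ 8 + (-8)q = 3 + (-1)q ⟹ q = 5/7.

p = 1/3, q = 5/7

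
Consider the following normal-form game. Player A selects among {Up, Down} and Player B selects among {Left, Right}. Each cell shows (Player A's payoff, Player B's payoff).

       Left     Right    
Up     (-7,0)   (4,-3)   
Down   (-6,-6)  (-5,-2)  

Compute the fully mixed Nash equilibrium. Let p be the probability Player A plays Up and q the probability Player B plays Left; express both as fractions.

p = 4/7, q = 9/10

Each player's mixing probability is pinned down by making the *other* player indifferent.
Player B indifferent between Left and Right: p·0 + (1−p)·(-6) = p·(-3) + (1−p)·(-2) ⟹ (-6) + 6p = (-2) + (-1)p ⟹ p = 4/7.
Player A indifferent between Up and Down: q·(-7) + (1−q)·4 = q·(-6) + (1−q)·(-5) ⟹ 4 + (-11)q = (-5) + (-1)q ⟹ q = 9/10.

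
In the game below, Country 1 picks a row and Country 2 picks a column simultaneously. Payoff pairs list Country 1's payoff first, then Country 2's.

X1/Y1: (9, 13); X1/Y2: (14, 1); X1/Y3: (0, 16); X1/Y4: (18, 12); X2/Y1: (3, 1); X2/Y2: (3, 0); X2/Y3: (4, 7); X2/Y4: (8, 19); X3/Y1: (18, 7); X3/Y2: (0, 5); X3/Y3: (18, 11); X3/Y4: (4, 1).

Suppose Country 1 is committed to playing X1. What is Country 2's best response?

With Country 1 fixed at X1, Country 2's payoffs are: Y1 → 13, Y2 → 1, Y3 → 16, Y4 → 12.
The maximum is 16, achieved by Y3.

Y3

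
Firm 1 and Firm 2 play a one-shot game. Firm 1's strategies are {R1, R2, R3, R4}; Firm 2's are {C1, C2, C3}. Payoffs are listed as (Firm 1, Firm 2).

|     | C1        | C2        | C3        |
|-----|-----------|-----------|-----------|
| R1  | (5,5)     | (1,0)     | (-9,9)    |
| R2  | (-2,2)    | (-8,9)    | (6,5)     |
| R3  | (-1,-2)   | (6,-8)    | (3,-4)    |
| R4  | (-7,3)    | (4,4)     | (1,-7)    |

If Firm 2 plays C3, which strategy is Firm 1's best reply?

With Firm 2 fixed at C3, Firm 1's payoffs are: R1 → -9, R2 → 6, R3 → 3, R4 → 1.
The maximum is 6, achieved by R2.

R2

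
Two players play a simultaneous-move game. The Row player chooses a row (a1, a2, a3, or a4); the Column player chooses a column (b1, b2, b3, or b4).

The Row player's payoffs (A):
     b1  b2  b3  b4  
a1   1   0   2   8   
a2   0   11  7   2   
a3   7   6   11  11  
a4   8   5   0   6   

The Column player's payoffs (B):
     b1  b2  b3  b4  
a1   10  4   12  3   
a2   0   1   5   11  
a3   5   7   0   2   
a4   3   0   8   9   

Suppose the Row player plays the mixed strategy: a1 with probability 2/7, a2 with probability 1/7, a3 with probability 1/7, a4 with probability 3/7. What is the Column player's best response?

b3

Compute the Column player's expected payoff from each pure strategy against the given mix.
b1: (2/7)·10 + (1/7)·0 + (1/7)·5 + (3/7)·3 = 34/7
b2: (2/7)·4 + (1/7)·1 + (1/7)·7 + (3/7)·0 = 16/7
b3: (2/7)·12 + (1/7)·5 + (1/7)·0 + (3/7)·8 = 53/7
b4: (2/7)·3 + (1/7)·11 + (1/7)·2 + (3/7)·9 = 46/7
Highest expected payoff is 53/7, from b3.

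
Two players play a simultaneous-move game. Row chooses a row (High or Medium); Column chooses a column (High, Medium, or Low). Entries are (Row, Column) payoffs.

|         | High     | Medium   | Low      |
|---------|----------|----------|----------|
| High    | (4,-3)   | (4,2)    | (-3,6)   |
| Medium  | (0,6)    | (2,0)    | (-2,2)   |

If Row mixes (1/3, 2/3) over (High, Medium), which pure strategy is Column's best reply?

Column's best reply maximizes expected payoff against the mix.
High: (1/3)·(-3) + (2/3)·6 = 3
Medium: (1/3)·2 + (2/3)·0 = 2/3
Low: (1/3)·6 + (2/3)·2 = 10/3
Highest expected payoff is 10/3, from Low.

Low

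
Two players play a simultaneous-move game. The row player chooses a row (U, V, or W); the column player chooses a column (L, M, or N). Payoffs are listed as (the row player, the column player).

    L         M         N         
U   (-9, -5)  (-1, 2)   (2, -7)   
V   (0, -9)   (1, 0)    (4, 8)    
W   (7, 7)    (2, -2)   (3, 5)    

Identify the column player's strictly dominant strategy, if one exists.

A strategy is strictly dominant if it gives the column player a strictly higher payoff than every other strategy, against every choice by the opponent.
L is not dominant: against U, M gives 2 > -5.
M is not dominant: against V, N gives 8 > 0.
N is not dominant: against U, L gives -5 > -7.
No single strategy is best against every opponent action.

No strictly dominant strategy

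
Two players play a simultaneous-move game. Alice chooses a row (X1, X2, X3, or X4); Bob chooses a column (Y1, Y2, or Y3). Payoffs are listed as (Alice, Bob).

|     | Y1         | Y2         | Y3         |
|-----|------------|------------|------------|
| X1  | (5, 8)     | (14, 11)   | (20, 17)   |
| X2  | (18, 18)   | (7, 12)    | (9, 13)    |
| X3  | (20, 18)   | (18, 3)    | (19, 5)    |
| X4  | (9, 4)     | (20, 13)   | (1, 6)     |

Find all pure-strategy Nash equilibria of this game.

Check mutual best responses: a cell is a NE iff neither player can gain by unilaterally deviating.
Alice's best responses — vs Y1: X3 (payoff 20); vs Y2: X4 (payoff 20); vs Y3: X1 (payoff 20).
Bob's best responses — vs X1: Y3 (payoff 17); vs X2: Y1 (payoff 18); vs X3: Y1 (payoff 18); vs X4: Y2 (payoff 13).
Mutual best responses occur at (X1, Y3), (X3, Y1), and (X4, Y2); at each, neither player gains by switching.

(X1, Y3), (X3, Y1), and (X4, Y2)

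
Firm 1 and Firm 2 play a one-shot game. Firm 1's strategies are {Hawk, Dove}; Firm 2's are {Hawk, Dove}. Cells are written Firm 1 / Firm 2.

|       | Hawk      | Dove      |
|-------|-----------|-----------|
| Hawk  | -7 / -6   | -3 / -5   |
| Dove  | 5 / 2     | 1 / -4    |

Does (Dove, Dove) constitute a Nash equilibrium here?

Holding Firm 2 at Dove: Firm 1 gets 1 from Dove, versus -3 from Hawk. No profitable deviation for Firm 1.
Holding Firm 1 at Dove: Firm 2 gets -4 from Dove but could get 2 by switching to Hawk. Firm 2 has a profitable deviation.

No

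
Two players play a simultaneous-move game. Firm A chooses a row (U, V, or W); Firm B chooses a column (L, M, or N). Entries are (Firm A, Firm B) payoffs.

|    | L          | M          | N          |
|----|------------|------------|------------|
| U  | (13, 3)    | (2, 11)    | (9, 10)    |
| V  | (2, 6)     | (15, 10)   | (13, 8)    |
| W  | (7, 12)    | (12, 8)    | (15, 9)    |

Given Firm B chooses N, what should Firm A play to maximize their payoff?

W

With Firm B fixed at N, Firm A's payoffs are: U → 9, V → 13, W → 15.
The maximum is 15, achieved by W.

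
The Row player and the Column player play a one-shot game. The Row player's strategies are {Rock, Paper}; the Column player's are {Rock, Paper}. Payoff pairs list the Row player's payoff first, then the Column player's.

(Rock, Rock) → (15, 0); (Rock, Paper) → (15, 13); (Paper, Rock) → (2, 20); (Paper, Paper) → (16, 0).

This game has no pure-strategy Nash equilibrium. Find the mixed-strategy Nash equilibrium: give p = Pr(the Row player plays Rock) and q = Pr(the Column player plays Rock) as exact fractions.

p = 20/33, q = 1/14

In a mixed NE each player is indifferent between their pure strategies, so the opponent's mix sets the indifference.
The Column player indifferent between Rock and Paper: p·0 + (1−p)·20 = p·13 + (1−p)·0 ⟹ 20 + (-20)p = 0 + 13p ⟹ p = 20/33.
The Row player indifferent between Rock and Paper: q·15 + (1−q)·15 = q·2 + (1−q)·16 ⟹ 15 + 0q = 16 + (-14)q ⟹ q = 1/14.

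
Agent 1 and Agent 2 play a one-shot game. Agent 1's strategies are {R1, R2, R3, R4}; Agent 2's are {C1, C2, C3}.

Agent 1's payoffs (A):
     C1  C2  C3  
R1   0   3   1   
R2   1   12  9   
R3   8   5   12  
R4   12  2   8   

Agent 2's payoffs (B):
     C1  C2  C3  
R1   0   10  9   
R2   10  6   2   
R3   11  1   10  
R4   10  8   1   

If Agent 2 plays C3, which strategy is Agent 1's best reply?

R3

With Agent 2 fixed at C3, Agent 1's payoffs are: R1 → 1, R2 → 9, R3 → 12, R4 → 8.
The maximum is 12, achieved by R3.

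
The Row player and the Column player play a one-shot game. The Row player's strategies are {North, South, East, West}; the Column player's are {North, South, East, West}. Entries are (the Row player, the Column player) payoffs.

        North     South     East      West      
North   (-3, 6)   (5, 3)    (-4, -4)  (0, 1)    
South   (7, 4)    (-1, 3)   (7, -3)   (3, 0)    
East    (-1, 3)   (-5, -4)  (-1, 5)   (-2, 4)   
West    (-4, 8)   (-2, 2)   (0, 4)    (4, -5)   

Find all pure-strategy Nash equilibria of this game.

Check mutual best responses: a cell is a NE iff neither player can gain by unilaterally deviating.
The Row player's best responses — vs North: South (payoff 7); vs South: North (payoff 5); vs East: South (payoff 7); vs West: West (payoff 4).
The Column player's best responses — vs North: North (payoff 6); vs South: North (payoff 4); vs East: East (payoff 5); vs West: North (payoff 8).
The only mutual best response is (South, North); neither player gains by switching there.

(South, North)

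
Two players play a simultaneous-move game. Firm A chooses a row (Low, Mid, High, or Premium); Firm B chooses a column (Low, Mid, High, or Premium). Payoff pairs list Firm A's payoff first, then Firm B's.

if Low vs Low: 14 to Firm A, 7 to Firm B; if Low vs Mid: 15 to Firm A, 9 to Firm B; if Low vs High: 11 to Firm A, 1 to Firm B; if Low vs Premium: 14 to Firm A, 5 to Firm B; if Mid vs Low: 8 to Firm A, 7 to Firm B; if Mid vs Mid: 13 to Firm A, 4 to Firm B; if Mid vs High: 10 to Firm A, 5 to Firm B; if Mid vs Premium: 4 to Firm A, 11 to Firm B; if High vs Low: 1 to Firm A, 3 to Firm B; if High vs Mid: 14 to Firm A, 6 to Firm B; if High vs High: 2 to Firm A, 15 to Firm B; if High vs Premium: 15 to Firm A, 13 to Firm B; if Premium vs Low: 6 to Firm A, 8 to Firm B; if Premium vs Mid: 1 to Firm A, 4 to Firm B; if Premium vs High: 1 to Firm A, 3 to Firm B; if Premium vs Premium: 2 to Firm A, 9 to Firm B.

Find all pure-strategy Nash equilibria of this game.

Find each player's best response to every opponent strategy; NE are the intersections.
Firm A's best responses — vs Low: Low (payoff 14); vs Mid: Low (payoff 15); vs High: Low (payoff 11); vs Premium: High (payoff 15).
Firm B's best responses — vs Low: Mid (payoff 9); vs Mid: Premium (payoff 11); vs High: High (payoff 15); vs Premium: Premium (payoff 9).
The only mutual best response is (Low, Mid); neither player gains by switching there.

(Low, Mid)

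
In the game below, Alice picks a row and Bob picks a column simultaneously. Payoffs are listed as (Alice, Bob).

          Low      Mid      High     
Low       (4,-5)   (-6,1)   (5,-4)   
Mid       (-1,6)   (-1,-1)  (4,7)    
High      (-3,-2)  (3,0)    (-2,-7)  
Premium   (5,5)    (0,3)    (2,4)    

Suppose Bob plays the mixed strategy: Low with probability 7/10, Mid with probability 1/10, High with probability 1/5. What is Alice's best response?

Premium

Compute Alice's expected payoff from each pure strategy against the given mix.
Low: (7/10)·4 + (1/10)·(-6) + (1/5)·5 = 16/5
Mid: (7/10)·(-1) + (1/10)·(-1) + (1/5)·4 = 0
High: (7/10)·(-3) + (1/10)·3 + (1/5)·(-2) = -11/5
Premium: (7/10)·5 + (1/10)·0 + (1/5)·2 = 39/10
Highest expected payoff is 39/10, from Premium.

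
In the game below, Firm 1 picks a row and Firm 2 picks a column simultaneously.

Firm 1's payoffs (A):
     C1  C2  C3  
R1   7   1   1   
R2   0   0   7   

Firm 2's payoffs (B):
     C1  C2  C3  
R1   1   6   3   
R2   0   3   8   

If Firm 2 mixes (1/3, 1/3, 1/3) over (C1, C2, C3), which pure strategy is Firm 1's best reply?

Firm 1's best reply maximizes expected payoff against the mix.
R1: (1/3)·7 + (1/3)·1 + (1/3)·1 = 3
R2: (1/3)·0 + (1/3)·0 + (1/3)·7 = 7/3
Highest expected payoff is 3, from R1.

R1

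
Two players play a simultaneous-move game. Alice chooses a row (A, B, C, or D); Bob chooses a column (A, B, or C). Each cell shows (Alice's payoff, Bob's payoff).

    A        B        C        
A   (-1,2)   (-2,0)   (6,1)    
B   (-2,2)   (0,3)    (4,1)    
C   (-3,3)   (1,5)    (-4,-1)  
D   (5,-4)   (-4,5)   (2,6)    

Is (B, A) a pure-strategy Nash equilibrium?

No

Holding Bob at A: Alice gets -2 from B but could get 5 by switching to D. Alice has a profitable deviation.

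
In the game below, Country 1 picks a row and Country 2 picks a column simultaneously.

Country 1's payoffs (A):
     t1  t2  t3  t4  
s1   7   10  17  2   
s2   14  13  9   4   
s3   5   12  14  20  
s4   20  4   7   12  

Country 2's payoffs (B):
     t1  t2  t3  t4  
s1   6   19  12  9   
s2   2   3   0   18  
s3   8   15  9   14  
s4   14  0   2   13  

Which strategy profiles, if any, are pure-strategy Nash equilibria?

(s4, t1)

A profile is a Nash equilibrium when each player is best-responding to the other.
Country 1's best responses — vs t1: s4 (payoff 20); vs t2: s2 (payoff 13); vs t3: s1 (payoff 17); vs t4: s3 (payoff 20).
Country 2's best responses — vs s1: t2 (payoff 19); vs s2: t4 (payoff 18); vs s3: t2 (payoff 15); vs s4: t1 (payoff 14).
The only mutual best response is (s4, t1); neither player gains by switching there.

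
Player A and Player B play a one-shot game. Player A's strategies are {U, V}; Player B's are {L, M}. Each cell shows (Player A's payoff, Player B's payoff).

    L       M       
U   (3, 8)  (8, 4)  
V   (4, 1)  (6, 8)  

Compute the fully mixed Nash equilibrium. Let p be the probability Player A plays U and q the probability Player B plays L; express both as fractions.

In a mixed NE each player is indifferent between their pure strategies, so the opponent's mix sets the indifference.
Player B indifferent between L and M: p·8 + (1−p)·1 = p·4 + (1−p)·8 ⟹ 1 + 7p = 8 + (-4)p ⟹ p = 7/11.
Player A indifferent between U and V: q·3 + (1−q)·8 = q·4 + (1−q)·6 ⟹ 8 + (-5)q = 6 + (-2)q ⟹ q = 2/3.

p = 7/11, q = 2/3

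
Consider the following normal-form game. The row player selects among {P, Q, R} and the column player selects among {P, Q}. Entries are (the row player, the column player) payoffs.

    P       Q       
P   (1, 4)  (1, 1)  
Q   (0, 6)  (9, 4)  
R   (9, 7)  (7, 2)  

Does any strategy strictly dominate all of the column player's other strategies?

A strategy is strictly dominant if it gives the column player a strictly higher payoff than every other strategy, against every choice by the opponent.
P strictly dominates: vs P: 4 > 1; vs Q: 6 > 4; vs R: 7 > 2.

P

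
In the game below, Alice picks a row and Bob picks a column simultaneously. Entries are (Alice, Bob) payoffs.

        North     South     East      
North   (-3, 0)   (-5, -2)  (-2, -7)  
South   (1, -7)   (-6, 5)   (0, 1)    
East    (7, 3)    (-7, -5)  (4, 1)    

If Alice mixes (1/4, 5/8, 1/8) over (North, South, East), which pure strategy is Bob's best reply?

Compute Bob's expected payoff from each pure strategy against the given mix.
North: (1/4)·0 + (5/8)·(-7) + (1/8)·3 = -4
South: (1/4)·(-2) + (5/8)·5 + (1/8)·(-5) = 2
East: (1/4)·(-7) + (5/8)·1 + (1/8)·1 = -1
Highest expected payoff is 2, from South.

South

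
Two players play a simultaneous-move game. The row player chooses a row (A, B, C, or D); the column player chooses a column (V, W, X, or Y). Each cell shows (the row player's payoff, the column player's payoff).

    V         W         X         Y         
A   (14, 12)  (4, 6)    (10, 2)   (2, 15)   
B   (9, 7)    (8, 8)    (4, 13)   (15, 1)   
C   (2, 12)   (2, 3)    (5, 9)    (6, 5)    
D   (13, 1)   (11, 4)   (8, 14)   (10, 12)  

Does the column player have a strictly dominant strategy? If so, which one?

Check whether one of the column player's strategies beats all alternatives regardless of what the opponent does.
V is not dominant: against A, Y gives 15 > 12.
W is not dominant: against A, V gives 12 > 6.
X is not dominant: against A, V gives 12 > 2.
Y is not dominant: against B, V gives 7 > 1.
No single strategy is best against every opponent action.

No strictly dominant strategy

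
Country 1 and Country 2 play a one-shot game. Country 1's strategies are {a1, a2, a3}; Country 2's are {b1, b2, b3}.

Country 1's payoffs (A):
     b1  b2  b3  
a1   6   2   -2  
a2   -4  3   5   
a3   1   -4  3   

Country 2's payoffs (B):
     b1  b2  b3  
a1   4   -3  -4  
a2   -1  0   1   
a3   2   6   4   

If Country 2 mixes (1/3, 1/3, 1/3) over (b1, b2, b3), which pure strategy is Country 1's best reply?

a1

Compute Country 1's expected payoff from each pure strategy against the given mix.
a1: (1/3)·6 + (1/3)·2 + (1/3)·(-2) = 2
a2: (1/3)·(-4) + (1/3)·3 + (1/3)·5 = 4/3
a3: (1/3)·1 + (1/3)·(-4) + (1/3)·3 = 0
Highest expected payoff is 2, from a1.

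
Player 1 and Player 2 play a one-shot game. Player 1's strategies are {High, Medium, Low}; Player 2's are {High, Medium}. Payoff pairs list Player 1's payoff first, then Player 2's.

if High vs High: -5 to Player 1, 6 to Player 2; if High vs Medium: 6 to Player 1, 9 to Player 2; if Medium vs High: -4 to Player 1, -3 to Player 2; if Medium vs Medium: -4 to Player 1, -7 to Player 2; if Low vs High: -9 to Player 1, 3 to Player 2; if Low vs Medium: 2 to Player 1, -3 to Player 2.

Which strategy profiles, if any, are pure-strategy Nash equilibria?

(High, Medium) and (Medium, High)

A profile is a Nash equilibrium when each player is best-responding to the other.
Player 1's best responses — vs High: Medium (payoff -4); vs Medium: High (payoff 6).
Player 2's best responses — vs High: Medium (payoff 9); vs Medium: High (payoff -3); vs Low: High (payoff 3).
Mutual best responses occur at (High, Medium) and (Medium, High); at each, neither player gains by switching.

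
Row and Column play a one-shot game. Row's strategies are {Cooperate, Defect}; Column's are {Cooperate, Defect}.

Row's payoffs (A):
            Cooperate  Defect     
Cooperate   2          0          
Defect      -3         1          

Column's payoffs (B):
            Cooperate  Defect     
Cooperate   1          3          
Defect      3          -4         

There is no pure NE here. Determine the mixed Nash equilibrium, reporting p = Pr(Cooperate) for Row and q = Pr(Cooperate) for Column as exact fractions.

Each player's mixing probability is pinned down by making the *other* player indifferent.
Column indifferent between Cooperate and Defect: p·1 + (1−p)·3 = p·3 + (1−p)·(-4) ⟹ 3 + (-2)p = (-4) + 7p ⟹ p = 7/9.
Row indifferent between Cooperate and Defect: q·2 + (1−q)·0 = q·(-3) + (1−q)·1 ⟹ 0 + 2q = 1 + (-4)q ⟹ q = 1/6.

p = 7/9, q = 1/6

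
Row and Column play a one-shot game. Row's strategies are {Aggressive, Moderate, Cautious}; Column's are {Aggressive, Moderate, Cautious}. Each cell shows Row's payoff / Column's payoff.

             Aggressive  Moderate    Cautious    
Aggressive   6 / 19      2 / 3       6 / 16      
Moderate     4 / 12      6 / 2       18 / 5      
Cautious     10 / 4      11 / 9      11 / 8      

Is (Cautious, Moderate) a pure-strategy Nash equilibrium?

Yes

Holding Column at Moderate: Row gets 11 from Cautious, versus 2 from Aggressive, 6 from Moderate. No profitable deviation for Row.
Holding Row at Cautious: Column gets 9 from Moderate, versus 4 from Aggressive, 8 from Cautious. No profitable deviation for Column either.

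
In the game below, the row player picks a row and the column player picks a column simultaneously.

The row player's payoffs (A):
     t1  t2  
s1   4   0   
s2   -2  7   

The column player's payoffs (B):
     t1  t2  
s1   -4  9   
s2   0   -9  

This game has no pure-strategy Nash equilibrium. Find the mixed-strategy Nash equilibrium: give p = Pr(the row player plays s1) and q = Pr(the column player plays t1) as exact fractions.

p = 9/22, q = 7/13

Each player's mixing probability is pinned down by making the *other* player indifferent.
The column player indifferent between t1 and t2: p·(-4) + (1−p)·0 = p·9 + (1−p)·(-9) ⟹ 0 + (-4)p = (-9) + 18p ⟹ p = 9/22.
The row player indifferent between s1 and s2: q·4 + (1−q)·0 = q·(-2) + (1−q)·7 ⟹ 0 + 4q = 7 + (-9)q ⟹ q = 7/13.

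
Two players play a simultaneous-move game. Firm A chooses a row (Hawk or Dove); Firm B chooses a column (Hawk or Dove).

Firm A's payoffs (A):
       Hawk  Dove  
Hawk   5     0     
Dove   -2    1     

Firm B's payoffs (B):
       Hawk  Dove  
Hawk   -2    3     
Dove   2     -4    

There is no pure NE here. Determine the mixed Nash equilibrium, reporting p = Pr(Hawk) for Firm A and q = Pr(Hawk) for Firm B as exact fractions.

Each player's mixing probability is pinned down by making the *other* player indifferent.
Firm B indifferent between Hawk and Dove: p·(-2) + (1−p)·2 = p·3 + (1−p)·(-4) ⟹ 2 + (-4)p = (-4) + 7p ⟹ p = 6/11.
Firm A indifferent between Hawk and Dove: q·5 + (1−q)·0 = q·(-2) + (1−q)·1 ⟹ 0 + 5q = 1 + (-3)q ⟹ q = 1/8.

p = 6/11, q = 1/8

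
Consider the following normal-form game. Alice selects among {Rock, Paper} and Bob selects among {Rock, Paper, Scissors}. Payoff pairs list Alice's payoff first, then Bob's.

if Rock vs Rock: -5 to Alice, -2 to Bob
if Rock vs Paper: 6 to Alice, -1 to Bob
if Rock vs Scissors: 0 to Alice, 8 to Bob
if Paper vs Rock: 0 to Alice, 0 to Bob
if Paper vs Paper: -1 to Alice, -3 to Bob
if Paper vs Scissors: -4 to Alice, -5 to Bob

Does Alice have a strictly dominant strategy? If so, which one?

A strategy is strictly dominant if it gives Alice a strictly higher payoff than every other strategy, against every choice by the opponent.
Rock is not dominant: against Rock, Paper gives 0 > -5.
Paper is not dominant: against Paper, Rock gives 6 > -1.
No single strategy is best against every opponent action.

No strictly dominant strategy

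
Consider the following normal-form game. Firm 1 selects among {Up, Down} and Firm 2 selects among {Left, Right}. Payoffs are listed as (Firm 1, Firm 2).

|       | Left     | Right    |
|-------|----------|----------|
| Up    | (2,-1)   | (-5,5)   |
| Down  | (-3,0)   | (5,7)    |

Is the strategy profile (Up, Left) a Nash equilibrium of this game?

No

Holding Firm 2 at Left: Firm 1 gets 2 from Up, versus -3 from Down. No profitable deviation for Firm 1.
Holding Firm 1 at Up: Firm 2 gets -1 from Left but could get 5 by switching to Right. Firm 2 has a profitable deviation.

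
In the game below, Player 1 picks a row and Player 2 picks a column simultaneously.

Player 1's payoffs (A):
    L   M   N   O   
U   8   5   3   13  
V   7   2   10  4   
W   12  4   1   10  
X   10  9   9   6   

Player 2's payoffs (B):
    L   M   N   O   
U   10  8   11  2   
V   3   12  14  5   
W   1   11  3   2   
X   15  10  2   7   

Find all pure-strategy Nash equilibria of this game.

Find each player's best response to every opponent strategy; NE are the intersections.
Player 1's best responses — vs L: W (payoff 12); vs M: X (payoff 9); vs N: V (payoff 10); vs O: U (payoff 13).
Player 2's best responses — vs U: N (payoff 11); vs V: N (payoff 14); vs W: M (payoff 11); vs X: L (payoff 15).
The only mutual best response is (V, N); neither player gains by switching there.

(V, N)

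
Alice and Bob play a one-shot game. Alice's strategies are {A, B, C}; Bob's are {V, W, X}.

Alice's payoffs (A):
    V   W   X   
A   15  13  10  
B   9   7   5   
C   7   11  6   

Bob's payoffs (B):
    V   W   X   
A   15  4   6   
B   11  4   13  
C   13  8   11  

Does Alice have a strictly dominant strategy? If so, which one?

A

Check whether one of Alice's strategies beats all alternatives regardless of what the opponent does.
A strictly dominates: vs V: 15 > each of {9, 7}; vs W: 13 > each of {7, 11}; vs X: 10 > each of {5, 6}.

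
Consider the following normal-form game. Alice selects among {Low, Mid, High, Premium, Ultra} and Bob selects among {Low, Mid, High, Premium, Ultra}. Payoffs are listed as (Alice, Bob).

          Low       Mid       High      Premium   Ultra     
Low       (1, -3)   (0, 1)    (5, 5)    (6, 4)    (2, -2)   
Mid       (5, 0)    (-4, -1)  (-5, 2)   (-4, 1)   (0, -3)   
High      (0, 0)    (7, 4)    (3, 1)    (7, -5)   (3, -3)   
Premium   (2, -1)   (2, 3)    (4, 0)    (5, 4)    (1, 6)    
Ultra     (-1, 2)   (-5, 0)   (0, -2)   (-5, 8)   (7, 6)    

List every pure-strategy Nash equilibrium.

(Low, High) and (High, Mid)

A profile is a Nash equilibrium when each player is best-responding to the other.
Alice's best responses — vs Low: Mid (payoff 5); vs Mid: High (payoff 7); vs High: Low (payoff 5); vs Premium: High (payoff 7); vs Ultra: Ultra (payoff 7).
Bob's best responses — vs Low: High (payoff 5); vs Mid: High (payoff 2); vs High: Mid (payoff 4); vs Premium: Ultra (payoff 6); vs Ultra: Premium (payoff 8).
Mutual best responses occur at (Low, High) and (High, Mid); at each, neither player gains by switching.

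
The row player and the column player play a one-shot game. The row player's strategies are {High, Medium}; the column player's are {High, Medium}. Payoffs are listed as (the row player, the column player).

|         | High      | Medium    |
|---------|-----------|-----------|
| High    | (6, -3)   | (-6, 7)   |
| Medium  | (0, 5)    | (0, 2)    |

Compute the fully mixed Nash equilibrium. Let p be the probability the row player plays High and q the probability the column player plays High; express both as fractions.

p = 3/13, q = 1/2

In a mixed NE each player is indifferent between their pure strategies, so the opponent's mix sets the indifference.
The column player indifferent between High and Medium: p·(-3) + (1−p)·5 = p·7 + (1−p)·2 ⟹ 5 + (-8)p = 2 + 5p ⟹ p = 3/13.
The row player indifferent between High and Medium: q·6 + (1−q)·(-6) = q·0 + (1−q)·0 ⟹ (-6) + 12q = 0 + 0q ⟹ q = 1/2.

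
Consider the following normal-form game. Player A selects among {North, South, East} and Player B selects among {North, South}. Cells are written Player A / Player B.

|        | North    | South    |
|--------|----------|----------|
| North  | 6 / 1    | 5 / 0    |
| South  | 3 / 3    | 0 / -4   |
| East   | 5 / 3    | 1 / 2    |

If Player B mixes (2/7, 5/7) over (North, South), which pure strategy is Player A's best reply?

North

Player A's best reply maximizes expected payoff against the mix.
North: (2/7)·6 + (5/7)·5 = 37/7
South: (2/7)·3 + (5/7)·0 = 6/7
East: (2/7)·5 + (5/7)·1 = 15/7
Highest expected payoff is 37/7, from North.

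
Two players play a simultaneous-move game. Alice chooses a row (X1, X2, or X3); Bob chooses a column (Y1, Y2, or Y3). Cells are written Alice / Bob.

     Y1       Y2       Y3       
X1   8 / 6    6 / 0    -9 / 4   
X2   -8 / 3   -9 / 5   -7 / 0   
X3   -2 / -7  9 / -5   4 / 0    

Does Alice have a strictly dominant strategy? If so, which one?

Check whether one of Alice's strategies beats all alternatives regardless of what the opponent does.
X1 is not dominant: against Y2, X3 gives 9 > 6.
X2 is not dominant: against Y1, X1 gives 8 > -8.
X3 is not dominant: against Y1, X1 gives 8 > -2.
No single strategy is best against every opponent action.

No strictly dominant strategy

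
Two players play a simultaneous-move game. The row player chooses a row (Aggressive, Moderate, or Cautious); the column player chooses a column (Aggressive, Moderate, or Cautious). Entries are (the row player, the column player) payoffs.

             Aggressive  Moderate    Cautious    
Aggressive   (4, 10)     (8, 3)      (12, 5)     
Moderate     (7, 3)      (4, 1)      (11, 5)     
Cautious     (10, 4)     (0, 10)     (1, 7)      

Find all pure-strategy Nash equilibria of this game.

Find each player's best response to every opponent strategy; NE are the intersections.
The row player's best responses — vs Aggressive: Cautious (payoff 10); vs Moderate: Aggressive (payoff 8); vs Cautious: Aggressive (payoff 12).
The column player's best responses — vs Aggressive: Aggressive (payoff 10); vs Moderate: Cautious (payoff 5); vs Cautious: Moderate (payoff 10).
No cell has both players best-responding. For instance, the row player's best reply to Cautious is Aggressive, but against Aggressive the column player prefers Aggressive over Cautious.

No pure-strategy Nash equilibrium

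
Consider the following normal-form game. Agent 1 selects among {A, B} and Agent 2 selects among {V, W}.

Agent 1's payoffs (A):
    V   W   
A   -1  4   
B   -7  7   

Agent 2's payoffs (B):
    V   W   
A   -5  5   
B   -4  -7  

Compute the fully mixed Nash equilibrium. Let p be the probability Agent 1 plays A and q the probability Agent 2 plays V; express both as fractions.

In a mixed NE each player is indifferent between their pure strategies, so the opponent's mix sets the indifference.
Agent 2 indifferent between V and W: p·(-5) + (1−p)·(-4) = p·5 + (1−p)·(-7) ⟹ (-4) + (-1)p = (-7) + 12p ⟹ p = 3/13.
Agent 1 indifferent between A and B: q·(-1) + (1−q)·4 = q·(-7) + (1−q)·7 ⟹ 4 + (-5)q = 7 + (-14)q ⟹ q = 1/3.

p = 3/13, q = 1/3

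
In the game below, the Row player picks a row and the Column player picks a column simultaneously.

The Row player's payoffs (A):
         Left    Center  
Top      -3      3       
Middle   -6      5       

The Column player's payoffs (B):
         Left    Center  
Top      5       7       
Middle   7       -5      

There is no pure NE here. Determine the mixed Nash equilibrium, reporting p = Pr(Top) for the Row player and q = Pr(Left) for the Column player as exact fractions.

p = 6/7, q = 2/5

Each player's mixing probability is pinned down by making the *other* player indifferent.
The Column player indifferent between Left and Center: p·5 + (1−p)·7 = p·7 + (1−p)·(-5) ⟹ 7 + (-2)p = (-5) + 12p ⟹ p = 6/7.
The Row player indifferent between Top and Middle: q·(-3) + (1−q)·3 = q·(-6) + (1−q)·5 ⟹ 3 + (-6)q = 5 + (-11)q ⟹ q = 2/5.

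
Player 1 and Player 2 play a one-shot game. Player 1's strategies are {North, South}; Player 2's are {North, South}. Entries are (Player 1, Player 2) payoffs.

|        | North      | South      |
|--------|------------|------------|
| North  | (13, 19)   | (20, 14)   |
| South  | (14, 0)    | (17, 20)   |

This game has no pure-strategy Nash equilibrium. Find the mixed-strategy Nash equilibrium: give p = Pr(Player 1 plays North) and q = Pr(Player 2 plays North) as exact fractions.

p = 4/5, q = 3/4

Each player's mixing probability is pinned down by making the *other* player indifferent.
Player 2 indifferent between North and South: p·19 + (1−p)·0 = p·14 + (1−p)·20 ⟹ 0 + 19p = 20 + (-6)p ⟹ p = 4/5.
Player 1 indifferent between North and South: q·13 + (1−q)·20 = q·14 + (1−q)·17 ⟹ 20 + (-7)q = 17 + (-3)q ⟹ q = 3/4.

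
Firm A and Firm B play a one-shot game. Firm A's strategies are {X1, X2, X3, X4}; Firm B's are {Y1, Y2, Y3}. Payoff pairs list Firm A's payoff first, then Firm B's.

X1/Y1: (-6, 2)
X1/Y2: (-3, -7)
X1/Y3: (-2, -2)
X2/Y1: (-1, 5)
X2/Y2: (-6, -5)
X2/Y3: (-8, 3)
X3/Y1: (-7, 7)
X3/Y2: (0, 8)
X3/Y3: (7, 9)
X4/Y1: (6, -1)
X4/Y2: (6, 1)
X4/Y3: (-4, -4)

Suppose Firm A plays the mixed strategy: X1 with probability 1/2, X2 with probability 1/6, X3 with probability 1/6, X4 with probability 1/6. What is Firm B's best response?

Firm B's best reply maximizes expected payoff against the mix.
Y1: (1/2)·2 + (1/6)·5 + (1/6)·7 + (1/6)·(-1) = 17/6
Y2: (1/2)·(-7) + (1/6)·(-5) + (1/6)·8 + (1/6)·1 = -17/6
Y3: (1/2)·(-2) + (1/6)·3 + (1/6)·9 + (1/6)·(-4) = 1/3
Highest expected payoff is 17/6, from Y1.

Y1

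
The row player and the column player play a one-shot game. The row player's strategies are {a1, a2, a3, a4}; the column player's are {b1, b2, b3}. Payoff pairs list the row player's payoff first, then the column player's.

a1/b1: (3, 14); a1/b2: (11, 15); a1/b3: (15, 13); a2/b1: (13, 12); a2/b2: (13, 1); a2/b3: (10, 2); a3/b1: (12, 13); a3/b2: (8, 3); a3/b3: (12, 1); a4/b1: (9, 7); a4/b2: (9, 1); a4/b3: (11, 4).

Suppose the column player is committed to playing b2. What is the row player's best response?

With the column player fixed at b2, the row player's payoffs are: a1 → 11, a2 → 13, a3 → 8, a4 → 9.
The maximum is 13, achieved by a2.

a2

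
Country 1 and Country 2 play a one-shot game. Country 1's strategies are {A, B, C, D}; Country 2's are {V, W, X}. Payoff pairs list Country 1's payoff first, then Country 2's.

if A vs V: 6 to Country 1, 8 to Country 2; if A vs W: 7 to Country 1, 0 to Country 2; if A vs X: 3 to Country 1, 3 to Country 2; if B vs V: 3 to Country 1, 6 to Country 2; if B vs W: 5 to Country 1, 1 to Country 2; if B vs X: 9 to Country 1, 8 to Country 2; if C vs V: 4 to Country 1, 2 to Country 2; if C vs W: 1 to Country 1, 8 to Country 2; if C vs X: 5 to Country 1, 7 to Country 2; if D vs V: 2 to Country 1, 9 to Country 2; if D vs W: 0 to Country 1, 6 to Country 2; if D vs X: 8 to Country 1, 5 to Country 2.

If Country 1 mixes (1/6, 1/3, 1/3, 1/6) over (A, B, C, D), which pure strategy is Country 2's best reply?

X

Country 2's best reply maximizes expected payoff against the mix.
V: (1/6)·8 + (1/3)·6 + (1/3)·2 + (1/6)·9 = 11/2
W: (1/6)·0 + (1/3)·1 + (1/3)·8 + (1/6)·6 = 4
X: (1/6)·3 + (1/3)·8 + (1/3)·7 + (1/6)·5 = 19/3
Highest expected payoff is 19/3, from X.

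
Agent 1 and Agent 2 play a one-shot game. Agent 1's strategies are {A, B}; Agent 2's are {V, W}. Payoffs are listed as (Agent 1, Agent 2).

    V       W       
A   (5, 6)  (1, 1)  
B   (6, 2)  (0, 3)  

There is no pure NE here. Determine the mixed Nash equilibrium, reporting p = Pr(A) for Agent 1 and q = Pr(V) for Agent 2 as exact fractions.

In a mixed NE each player is indifferent between their pure strategies, so the opponent's mix sets the indifference.
Agent 2 indifferent between V and W: p·6 + (1−p)·2 = p·1 + (1−p)·3 ⟹ 2 + 4p = 3 + (-2)p ⟹ p = 1/6.
Agent 1 indifferent between A and B: q·5 + (1−q)·1 = q·6 + (1−q)·0 ⟹ 1 + 4q = 0 + 6q ⟹ q = 1/2.

p = 1/6, q = 1/2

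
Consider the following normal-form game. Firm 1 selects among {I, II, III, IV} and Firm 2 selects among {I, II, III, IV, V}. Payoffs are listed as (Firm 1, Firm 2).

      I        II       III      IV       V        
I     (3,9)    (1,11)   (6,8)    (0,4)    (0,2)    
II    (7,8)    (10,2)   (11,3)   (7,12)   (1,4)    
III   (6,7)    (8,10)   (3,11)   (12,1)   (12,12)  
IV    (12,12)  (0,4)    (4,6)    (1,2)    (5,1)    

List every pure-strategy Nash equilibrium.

Find each player's best response to every opponent strategy; NE are the intersections.
Firm 1's best responses — vs I: IV (payoff 12); vs II: II (payoff 10); vs III: II (payoff 11); vs IV: III (payoff 12); vs V: III (payoff 12).
Firm 2's best responses — vs I: II (payoff 11); vs II: IV (payoff 12); vs III: V (payoff 12); vs IV: I (payoff 12).
Mutual best responses occur at (III, V) and (IV, I); at each, neither player gains by switching.

(III, V) and (IV, I)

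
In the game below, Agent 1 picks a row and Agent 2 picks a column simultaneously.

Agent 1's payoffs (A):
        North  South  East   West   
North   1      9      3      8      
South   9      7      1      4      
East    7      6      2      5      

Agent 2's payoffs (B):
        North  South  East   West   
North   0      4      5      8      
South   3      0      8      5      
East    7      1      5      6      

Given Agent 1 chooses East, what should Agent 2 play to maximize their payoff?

With Agent 1 fixed at East, Agent 2's payoffs are: North → 7, South → 1, East → 5, West → 6.
The maximum is 7, achieved by North.

North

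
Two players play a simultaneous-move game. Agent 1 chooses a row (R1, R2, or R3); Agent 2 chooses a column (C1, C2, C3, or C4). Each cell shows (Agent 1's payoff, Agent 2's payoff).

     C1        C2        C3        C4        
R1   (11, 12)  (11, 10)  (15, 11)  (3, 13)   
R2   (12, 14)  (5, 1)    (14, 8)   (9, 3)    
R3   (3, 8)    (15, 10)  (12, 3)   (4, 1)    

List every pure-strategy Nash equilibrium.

(R2, C1) and (R3, C2)

Find each player's best response to every opponent strategy; NE are the intersections.
Agent 1's best responses — vs C1: R2 (payoff 12); vs C2: R3 (payoff 15); vs C3: R1 (payoff 15); vs C4: R2 (payoff 9).
Agent 2's best responses — vs R1: C4 (payoff 13); vs R2: C1 (payoff 14); vs R3: C2 (payoff 10).
Mutual best responses occur at (R2, C1) and (R3, C2); at each, neither player gains by switching.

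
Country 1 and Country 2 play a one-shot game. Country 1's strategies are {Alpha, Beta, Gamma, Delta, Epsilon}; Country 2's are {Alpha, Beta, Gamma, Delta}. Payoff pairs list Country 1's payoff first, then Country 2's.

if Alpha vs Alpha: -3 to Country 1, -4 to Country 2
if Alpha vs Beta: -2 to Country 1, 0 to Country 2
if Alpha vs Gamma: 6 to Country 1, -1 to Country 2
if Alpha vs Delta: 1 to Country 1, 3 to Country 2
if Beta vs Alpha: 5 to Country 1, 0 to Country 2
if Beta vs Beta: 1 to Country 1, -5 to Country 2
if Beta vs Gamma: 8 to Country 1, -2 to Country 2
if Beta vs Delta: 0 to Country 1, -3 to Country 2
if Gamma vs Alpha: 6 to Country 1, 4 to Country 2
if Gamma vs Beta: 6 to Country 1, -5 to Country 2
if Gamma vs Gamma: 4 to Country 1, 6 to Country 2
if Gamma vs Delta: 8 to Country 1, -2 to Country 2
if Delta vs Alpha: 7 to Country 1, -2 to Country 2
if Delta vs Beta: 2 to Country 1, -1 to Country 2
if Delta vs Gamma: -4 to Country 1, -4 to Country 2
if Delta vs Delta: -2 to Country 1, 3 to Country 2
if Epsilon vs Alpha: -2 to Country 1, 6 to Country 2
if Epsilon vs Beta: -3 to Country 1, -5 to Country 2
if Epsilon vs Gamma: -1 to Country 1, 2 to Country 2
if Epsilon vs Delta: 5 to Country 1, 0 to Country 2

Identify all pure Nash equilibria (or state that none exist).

Check mutual best responses: a cell is a NE iff neither player can gain by unilaterally deviating.
Country 1's best responses — vs Alpha: Delta (payoff 7); vs Beta: Gamma (payoff 6); vs Gamma: Beta (payoff 8); vs Delta: Gamma (payoff 8).
Country 2's best responses — vs Alpha: Delta (payoff 3); vs Beta: Alpha (payoff 0); vs Gamma: Gamma (payoff 6); vs Delta: Delta (payoff 3); vs Epsilon: Alpha (payoff 6).
No cell has both players best-responding. For instance, Country 1's best reply to Beta is Gamma, but against Gamma Country 2 prefers Gamma over Beta.

No pure-strategy Nash equilibrium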